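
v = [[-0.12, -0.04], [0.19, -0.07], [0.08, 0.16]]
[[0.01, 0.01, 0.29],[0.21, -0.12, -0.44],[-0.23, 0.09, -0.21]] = v @ [[0.47,  -0.35,  -2.36], [-1.67,  0.73,  -0.14]]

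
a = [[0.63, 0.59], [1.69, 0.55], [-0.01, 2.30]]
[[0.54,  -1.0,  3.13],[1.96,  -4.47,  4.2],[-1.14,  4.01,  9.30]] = a@[[1.32,-3.21,1.17], [-0.49,1.73,4.05]]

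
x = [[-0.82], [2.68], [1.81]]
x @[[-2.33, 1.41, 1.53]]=[[1.91, -1.16, -1.25], [-6.24, 3.78, 4.10], [-4.22, 2.55, 2.77]]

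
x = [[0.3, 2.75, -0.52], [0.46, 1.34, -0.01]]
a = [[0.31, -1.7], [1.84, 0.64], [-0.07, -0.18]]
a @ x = [[-0.69,-1.43,-0.14], [0.85,5.92,-0.96], [-0.1,-0.43,0.04]]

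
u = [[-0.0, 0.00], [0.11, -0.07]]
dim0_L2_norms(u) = [0.11, 0.07]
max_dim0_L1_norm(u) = 0.11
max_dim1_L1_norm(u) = 0.18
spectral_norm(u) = 0.13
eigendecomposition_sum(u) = [[-0.0, -0.00], [0.11, -0.07]] + [[-0.0, -0.00], [-0.0, -0.0]]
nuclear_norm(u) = 0.13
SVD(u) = [[0.00,1.0], [1.00,0.0]] @ diag([0.130384048104053, 0.0]) @ [[0.84, -0.54], [0.54, 0.84]]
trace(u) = -0.07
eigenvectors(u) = [[0.0, 0.54], [1.00, 0.84]]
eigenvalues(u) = [-0.07, -0.0]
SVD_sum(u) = [[0.00, 0.00], [0.11, -0.07]] + [[0.0,0.0], [0.00,0.0]]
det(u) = 0.00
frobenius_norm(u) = 0.13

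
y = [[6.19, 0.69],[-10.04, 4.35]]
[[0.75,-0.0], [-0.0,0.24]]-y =[[-5.44, -0.69], [10.04, -4.11]]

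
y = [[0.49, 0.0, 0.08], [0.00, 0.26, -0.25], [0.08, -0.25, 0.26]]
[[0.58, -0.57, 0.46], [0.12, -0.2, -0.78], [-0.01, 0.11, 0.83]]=y @ [[1.03, -1.34, 0.73], [1.39, 0.23, -1.81], [0.97, 1.05, 1.24]]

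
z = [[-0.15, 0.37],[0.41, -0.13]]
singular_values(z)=[0.53, 0.25]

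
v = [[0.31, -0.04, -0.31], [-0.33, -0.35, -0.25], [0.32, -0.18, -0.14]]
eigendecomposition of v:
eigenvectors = [[(-0.29-0.49j), (-0.29+0.49j), (0.17+0j)], [0.52+0.05j, 0.52-0.05j, 0.93+0.00j], [-0.63+0.00j, (-0.63-0j), 0.32+0.00j]]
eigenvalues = [(0.16+0.26j), (0.16-0.26j), (-0.5+0j)]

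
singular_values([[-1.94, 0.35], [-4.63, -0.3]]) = [5.02, 0.44]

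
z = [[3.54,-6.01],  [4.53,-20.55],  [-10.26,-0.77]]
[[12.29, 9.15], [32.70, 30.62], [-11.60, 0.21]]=z@[[1.23, 0.09], [-1.32, -1.47]]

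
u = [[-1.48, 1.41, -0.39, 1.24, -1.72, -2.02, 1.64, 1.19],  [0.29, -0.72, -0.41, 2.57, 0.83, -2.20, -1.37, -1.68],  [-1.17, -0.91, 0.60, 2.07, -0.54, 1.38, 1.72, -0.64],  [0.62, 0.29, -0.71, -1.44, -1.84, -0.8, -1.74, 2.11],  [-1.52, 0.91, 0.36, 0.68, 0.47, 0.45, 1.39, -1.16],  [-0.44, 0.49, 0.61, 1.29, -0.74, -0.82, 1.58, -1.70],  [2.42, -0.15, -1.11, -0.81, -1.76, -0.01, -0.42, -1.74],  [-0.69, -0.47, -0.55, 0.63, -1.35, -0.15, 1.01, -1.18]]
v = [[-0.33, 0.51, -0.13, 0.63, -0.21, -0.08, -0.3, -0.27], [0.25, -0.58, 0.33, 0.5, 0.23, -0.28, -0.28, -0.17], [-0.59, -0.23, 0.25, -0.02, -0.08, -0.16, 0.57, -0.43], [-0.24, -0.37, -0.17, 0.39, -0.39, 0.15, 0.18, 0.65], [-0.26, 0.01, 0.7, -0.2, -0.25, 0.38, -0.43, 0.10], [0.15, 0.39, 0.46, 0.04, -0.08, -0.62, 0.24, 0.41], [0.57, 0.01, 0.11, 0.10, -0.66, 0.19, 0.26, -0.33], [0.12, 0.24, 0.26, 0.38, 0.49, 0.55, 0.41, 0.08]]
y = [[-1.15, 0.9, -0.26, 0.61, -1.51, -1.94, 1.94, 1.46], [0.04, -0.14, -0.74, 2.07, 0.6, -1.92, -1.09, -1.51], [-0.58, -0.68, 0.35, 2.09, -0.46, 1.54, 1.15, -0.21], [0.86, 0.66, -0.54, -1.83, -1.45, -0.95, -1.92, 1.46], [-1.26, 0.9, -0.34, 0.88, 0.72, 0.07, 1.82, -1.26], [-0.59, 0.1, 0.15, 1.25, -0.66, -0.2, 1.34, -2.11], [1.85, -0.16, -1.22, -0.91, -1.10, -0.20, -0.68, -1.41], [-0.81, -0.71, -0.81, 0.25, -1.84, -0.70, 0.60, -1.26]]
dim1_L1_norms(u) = [11.09, 10.07, 9.03, 9.55, 6.94, 7.67, 8.42, 6.03]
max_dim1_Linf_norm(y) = 2.11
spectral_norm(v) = 1.01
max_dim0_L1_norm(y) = 10.68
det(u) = 441.15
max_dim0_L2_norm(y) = 4.03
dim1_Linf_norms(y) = [1.94, 2.07, 2.09, 1.92, 1.82, 2.11, 1.85, 1.84]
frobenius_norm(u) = 9.89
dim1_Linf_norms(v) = [0.63, 0.58, 0.59, 0.65, 0.7, 0.62, 0.66, 0.55]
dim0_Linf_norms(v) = [0.59, 0.58, 0.7, 0.63, 0.66, 0.62, 0.57, 0.65]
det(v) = -1.00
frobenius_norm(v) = 2.83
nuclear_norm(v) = 8.00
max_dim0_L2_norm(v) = 1.0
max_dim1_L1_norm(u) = 11.09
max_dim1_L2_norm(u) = 4.2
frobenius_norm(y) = 9.18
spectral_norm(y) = 5.85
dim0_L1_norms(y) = [7.14, 4.25, 4.41, 9.89, 8.34, 7.52, 10.54, 10.68]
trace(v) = -0.80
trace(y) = -4.19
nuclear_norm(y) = 22.03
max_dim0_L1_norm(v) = 2.67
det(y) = 497.19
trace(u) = -4.99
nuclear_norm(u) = 23.26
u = y + v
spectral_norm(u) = 6.20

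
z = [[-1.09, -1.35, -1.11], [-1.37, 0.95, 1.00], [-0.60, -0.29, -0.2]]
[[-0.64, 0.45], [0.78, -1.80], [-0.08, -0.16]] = z@[[-0.08,  0.74], [-0.07,  -1.3], [0.74,  0.45]]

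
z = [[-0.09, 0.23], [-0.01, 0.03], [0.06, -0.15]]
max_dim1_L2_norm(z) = 0.25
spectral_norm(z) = 0.30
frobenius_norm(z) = 0.30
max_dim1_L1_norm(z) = 0.32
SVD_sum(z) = [[-0.09, 0.23], [-0.01, 0.03], [0.06, -0.15]] + [[0.0, 0.0],[0.0, 0.00],[0.00, 0.0]]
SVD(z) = [[-0.83, -0.21],[-0.11, -0.85],[0.54, -0.48]] @ diag([0.2968099401638668, 0.0019645406389105736]) @ [[0.37, -0.93], [-0.93, -0.37]]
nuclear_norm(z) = 0.30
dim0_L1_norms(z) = [0.16, 0.41]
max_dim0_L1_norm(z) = 0.41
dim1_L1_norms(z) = [0.32, 0.04, 0.21]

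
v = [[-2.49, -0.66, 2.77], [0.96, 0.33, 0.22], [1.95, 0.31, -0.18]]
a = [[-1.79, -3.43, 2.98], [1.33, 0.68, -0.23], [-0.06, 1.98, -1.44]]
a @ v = [[6.98, 0.97, -6.25],[-3.11, -0.72, 3.88],[-0.76, 0.25, 0.53]]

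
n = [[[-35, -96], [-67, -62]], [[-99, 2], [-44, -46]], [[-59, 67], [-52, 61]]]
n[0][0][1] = -96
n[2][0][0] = -59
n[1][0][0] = -99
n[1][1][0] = -44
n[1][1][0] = -44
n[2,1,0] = -52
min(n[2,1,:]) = -52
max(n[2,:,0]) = -52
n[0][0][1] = -96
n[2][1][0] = -52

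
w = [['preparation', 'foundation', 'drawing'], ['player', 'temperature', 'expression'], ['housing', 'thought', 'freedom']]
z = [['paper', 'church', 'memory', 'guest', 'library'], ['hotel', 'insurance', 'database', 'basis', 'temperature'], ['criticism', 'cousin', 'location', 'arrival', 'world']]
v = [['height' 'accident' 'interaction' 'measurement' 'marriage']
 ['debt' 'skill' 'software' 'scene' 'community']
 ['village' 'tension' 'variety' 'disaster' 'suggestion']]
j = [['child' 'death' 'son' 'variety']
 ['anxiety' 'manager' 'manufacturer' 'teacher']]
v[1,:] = ['debt', 'skill', 'software', 'scene', 'community']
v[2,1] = 'tension'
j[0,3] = 'variety'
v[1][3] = 'scene'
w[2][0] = 'housing'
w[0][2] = 'drawing'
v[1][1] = 'skill'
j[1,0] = 'anxiety'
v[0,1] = 'accident'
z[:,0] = ['paper', 'hotel', 'criticism']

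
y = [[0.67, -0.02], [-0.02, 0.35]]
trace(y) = 1.02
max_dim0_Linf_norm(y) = 0.67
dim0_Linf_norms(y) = [0.67, 0.35]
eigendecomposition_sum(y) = [[0.67, -0.04], [-0.04, 0.0]] + [[0.0, 0.02],[0.02, 0.35]]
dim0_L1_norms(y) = [0.69, 0.37]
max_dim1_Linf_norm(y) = 0.67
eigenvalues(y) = [0.67, 0.35]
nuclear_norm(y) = 1.02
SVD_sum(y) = [[0.67, -0.04], [-0.04, 0.00]] + [[0.00,0.02], [0.02,0.35]]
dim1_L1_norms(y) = [0.69, 0.37]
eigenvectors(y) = [[1.0, 0.06], [-0.06, 1.00]]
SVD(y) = [[-1.0, 0.06], [0.06, 1.0]] @ diag([0.671245154965971, 0.348754845034029]) @ [[-1.0, 0.06],  [0.06, 1.0]]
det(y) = 0.23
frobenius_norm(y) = 0.76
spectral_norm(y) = 0.67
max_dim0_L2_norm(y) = 0.67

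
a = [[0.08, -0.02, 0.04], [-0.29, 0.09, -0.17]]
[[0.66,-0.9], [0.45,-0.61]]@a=[[0.31, -0.09, 0.18], [0.21, -0.06, 0.12]]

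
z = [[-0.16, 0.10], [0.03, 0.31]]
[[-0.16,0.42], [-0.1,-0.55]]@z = [[0.04, 0.11],[-0.00, -0.18]]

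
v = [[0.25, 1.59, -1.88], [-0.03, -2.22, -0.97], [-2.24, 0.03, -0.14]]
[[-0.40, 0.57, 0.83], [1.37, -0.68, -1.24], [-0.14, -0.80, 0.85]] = v @[[0.07, 0.36, -0.37],[-0.52, 0.30, 0.57],[-0.22, 0.0, -0.01]]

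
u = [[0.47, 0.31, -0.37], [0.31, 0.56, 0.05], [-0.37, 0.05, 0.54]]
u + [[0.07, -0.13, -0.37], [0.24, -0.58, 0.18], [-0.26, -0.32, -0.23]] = [[0.54, 0.18, -0.74],[0.55, -0.02, 0.23],[-0.63, -0.27, 0.31]]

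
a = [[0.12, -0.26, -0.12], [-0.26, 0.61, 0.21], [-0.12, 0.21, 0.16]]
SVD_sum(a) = [[0.12, -0.27, -0.11],  [-0.27, 0.59, 0.24],  [-0.11, 0.24, 0.1]] + [[0.00,0.01,-0.01], [0.01,0.02,-0.03], [-0.01,-0.03,0.06]] + [[-0.0,  -0.00,  -0.00], [-0.0,  -0.0,  -0.00], [-0.0,  -0.00,  -0.0]]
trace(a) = 0.89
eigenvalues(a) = [0.81, -0.0, 0.08]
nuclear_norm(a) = 0.89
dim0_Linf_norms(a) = [0.26, 0.61, 0.21]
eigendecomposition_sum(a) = [[0.12, -0.27, -0.11], [-0.27, 0.59, 0.24], [-0.11, 0.24, 0.10]] + [[-0.00,-0.0,-0.00], [-0.0,-0.0,-0.00], [-0.0,-0.0,-0.0]] + [[0.0, 0.01, -0.01], [0.01, 0.02, -0.03], [-0.01, -0.03, 0.06]]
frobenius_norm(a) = 0.82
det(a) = -0.00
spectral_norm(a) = 0.81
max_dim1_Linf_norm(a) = 0.61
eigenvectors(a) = [[0.38, -0.91, -0.17], [-0.86, -0.28, -0.43], [-0.35, -0.31, 0.88]]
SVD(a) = [[-0.38, -0.17, 0.91], [0.86, -0.43, 0.28], [0.35, 0.88, 0.31]] @ diag([0.8111028549685363, 0.08006740383097057, 0.0011702587995068776]) @ [[-0.38,0.86,0.35], [-0.17,-0.43,0.88], [-0.91,-0.28,-0.31]]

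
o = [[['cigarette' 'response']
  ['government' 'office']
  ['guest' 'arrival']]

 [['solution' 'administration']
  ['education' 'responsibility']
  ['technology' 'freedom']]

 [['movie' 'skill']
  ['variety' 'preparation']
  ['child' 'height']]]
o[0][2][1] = 'arrival'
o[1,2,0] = 'technology'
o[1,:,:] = [['solution', 'administration'], ['education', 'responsibility'], ['technology', 'freedom']]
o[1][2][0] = 'technology'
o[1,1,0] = 'education'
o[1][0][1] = 'administration'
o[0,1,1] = 'office'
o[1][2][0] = 'technology'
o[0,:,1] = ['response', 'office', 'arrival']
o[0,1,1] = 'office'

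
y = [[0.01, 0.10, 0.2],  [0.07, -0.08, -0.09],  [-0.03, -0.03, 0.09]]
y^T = [[0.01,  0.07,  -0.03], [0.1,  -0.08,  -0.03], [0.2,  -0.09,  0.09]]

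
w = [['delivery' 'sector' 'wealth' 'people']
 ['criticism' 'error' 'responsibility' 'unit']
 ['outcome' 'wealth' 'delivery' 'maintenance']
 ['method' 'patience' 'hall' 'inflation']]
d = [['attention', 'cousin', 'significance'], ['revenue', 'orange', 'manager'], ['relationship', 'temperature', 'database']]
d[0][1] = 'cousin'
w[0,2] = 'wealth'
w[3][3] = 'inflation'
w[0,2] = 'wealth'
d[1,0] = 'revenue'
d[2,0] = 'relationship'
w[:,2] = ['wealth', 'responsibility', 'delivery', 'hall']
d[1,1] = 'orange'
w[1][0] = 'criticism'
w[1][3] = 'unit'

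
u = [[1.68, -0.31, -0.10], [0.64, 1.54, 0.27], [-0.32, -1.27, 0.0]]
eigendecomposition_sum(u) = [[(0.84-0.27j), (-0.16+0.6j), -0.05+0.14j], [0.31-1.56j, 0.81+0.78j, (0.18+0.21j)], [(-0.12+1.44j), -0.81-0.62j, -0.18-0.17j]] + [[0.84+0.27j, -0.16-0.60j, (-0.05-0.14j)], [0.31+1.56j, (0.81-0.78j), 0.18-0.21j], [(-0.12-1.44j), (-0.81+0.62j), -0.18+0.17j]] + [[-0.00+0.00j, (0.01-0j), (0.01-0j)], [0.02-0.00j, (-0.08+0j), -0.08+0.00j], [-0.07+0.00j, 0.34-0.00j, 0.36-0.00j]]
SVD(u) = [[-0.30, 0.95, -0.08], [-0.77, -0.18, 0.62], [0.57, 0.25, 0.78]] @ diag([2.1647365777041943, 1.6675992273919968, 0.17586462393314217]) @ [[-0.54, -0.84, -0.08], [0.84, -0.53, -0.09], [0.03, -0.12, 0.99]]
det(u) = 0.63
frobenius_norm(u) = 2.74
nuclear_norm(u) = 4.01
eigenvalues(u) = [(1.47+0.34j), (1.47-0.34j), (0.28+0j)]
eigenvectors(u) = [[-0.19-0.33j, -0.19+0.33j, (0.02+0j)],[(-0.69+0j), -0.69-0.00j, -0.22+0.00j],[0.62-0.07j, 0.62+0.07j, (0.98+0j)]]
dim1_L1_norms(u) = [2.09, 2.45, 1.59]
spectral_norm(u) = 2.16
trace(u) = 3.22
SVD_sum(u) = [[0.35, 0.54, 0.05], [0.90, 1.39, 0.14], [-0.67, -1.04, -0.1]] + [[1.33, -0.85, -0.14], [-0.26, 0.16, 0.03], [0.34, -0.22, -0.04]] + [[-0.0, 0.00, -0.01],[0.00, -0.01, 0.11],[0.00, -0.02, 0.14]]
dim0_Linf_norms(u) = [1.68, 1.54, 0.27]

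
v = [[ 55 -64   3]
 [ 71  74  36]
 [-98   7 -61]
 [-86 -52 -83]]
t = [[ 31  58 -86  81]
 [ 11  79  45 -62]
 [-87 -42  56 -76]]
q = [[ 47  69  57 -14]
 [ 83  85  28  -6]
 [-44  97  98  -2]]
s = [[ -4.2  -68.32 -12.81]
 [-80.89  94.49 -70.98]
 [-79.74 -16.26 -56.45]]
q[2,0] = -44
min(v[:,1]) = -64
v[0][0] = 55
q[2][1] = 97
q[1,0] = 83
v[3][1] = -52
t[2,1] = -42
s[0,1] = -68.32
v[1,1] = 74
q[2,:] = [-44, 97, 98, -2]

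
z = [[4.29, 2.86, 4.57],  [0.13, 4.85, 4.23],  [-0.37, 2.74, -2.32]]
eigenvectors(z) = [[-0.34, -1.0, 0.90], [-0.42, -0.05, 0.42], [0.84, 0.04, 0.1]]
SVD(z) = [[-0.74, -0.41, -0.53], [-0.67, 0.47, 0.57], [0.01, 0.78, -0.62]] @ diag([8.851969154176553, 4.169925924732809, 2.4863949557035547]) @ [[-0.37, -0.60, -0.71], [-0.48, 0.77, -0.41], [-0.8, -0.19, 0.58]]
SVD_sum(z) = [[2.41, 3.95, 4.62], [2.2, 3.60, 4.22], [-0.05, -0.07, -0.09]] + [[0.83,-1.33,0.71], [-0.94,1.51,-0.8], [-1.56,2.52,-1.34]] + [[1.05, 0.25, -0.76], [-1.13, -0.27, 0.82], [1.24, 0.29, -0.89]]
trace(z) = 6.82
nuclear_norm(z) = 15.51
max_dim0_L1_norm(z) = 11.12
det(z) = -91.78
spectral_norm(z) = 8.85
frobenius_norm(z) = 10.10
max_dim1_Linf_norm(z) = 4.85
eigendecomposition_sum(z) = [[0.07, -0.43, 1.24], [0.08, -0.53, 1.53], [-0.16, 1.06, -3.07]] + [[4.57, -9.22, -2.75], [0.21, -0.42, -0.13], [-0.17, 0.34, 0.10]] + [[-0.35, 12.50, 6.09], [-0.16, 5.80, 2.82], [-0.04, 1.34, 0.65]]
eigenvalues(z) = [-3.54, 4.25, 6.11]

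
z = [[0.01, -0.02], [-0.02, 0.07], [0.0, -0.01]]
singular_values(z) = [0.08, 0.0]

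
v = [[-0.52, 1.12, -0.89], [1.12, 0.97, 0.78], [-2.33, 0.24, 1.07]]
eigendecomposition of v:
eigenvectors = [[0.70+0.00j, (0.19+0.18j), 0.19-0.18j], [-0.42+0.00j, (-0.31+0.43j), -0.31-0.43j], [0.58+0.00j, (-0.8+0j), -0.80-0.00j]]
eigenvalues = [(-1.93+0j), (1.73+0.4j), (1.73-0.4j)]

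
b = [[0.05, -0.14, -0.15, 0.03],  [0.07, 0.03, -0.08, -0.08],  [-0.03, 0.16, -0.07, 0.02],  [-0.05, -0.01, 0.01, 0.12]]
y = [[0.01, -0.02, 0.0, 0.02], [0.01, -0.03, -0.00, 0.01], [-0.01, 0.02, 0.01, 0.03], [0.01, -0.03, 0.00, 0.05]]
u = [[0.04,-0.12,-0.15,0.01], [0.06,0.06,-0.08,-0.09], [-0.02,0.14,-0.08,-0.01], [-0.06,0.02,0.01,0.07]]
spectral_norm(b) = 0.23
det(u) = 0.00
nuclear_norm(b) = 0.59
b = u + y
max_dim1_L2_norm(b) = 0.21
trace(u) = 0.09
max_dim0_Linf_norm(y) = 0.05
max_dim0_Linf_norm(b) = 0.16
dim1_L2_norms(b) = [0.21, 0.14, 0.18, 0.13]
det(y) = -0.00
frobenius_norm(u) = 0.31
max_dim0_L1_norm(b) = 0.34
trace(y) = 0.04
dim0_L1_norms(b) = [0.2, 0.34, 0.31, 0.25]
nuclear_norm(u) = 0.52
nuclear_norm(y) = 0.12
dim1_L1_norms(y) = [0.05, 0.05, 0.07, 0.09]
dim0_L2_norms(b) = [0.1, 0.21, 0.18, 0.15]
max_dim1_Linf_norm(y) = 0.05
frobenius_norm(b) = 0.34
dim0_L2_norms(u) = [0.1, 0.19, 0.19, 0.11]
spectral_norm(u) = 0.21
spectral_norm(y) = 0.07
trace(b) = 0.13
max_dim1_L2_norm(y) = 0.06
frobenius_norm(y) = 0.08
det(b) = -0.00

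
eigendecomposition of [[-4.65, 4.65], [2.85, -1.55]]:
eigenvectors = [[-0.89,-0.65], [0.46,-0.76]]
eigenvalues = [-7.06, 0.86]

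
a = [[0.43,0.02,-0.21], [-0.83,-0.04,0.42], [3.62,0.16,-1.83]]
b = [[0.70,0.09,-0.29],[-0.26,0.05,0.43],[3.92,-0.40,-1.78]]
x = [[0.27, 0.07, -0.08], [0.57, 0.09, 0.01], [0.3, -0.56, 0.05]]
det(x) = 0.03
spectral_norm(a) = 4.19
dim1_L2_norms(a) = [0.48, 0.93, 4.06]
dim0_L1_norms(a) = [4.88, 0.22, 2.46]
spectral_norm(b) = 4.41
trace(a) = -1.44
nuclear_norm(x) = 1.34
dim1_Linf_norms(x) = [0.27, 0.57, 0.56]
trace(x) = 0.41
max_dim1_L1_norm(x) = 0.91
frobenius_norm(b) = 4.42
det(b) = 0.19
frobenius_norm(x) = 0.91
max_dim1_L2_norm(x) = 0.64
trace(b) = -1.03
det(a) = 0.00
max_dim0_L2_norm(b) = 3.99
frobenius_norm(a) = 4.19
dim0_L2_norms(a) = [3.74, 0.17, 1.89]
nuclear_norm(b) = 4.85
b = a + x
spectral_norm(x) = 0.73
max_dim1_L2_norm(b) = 4.32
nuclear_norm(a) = 4.20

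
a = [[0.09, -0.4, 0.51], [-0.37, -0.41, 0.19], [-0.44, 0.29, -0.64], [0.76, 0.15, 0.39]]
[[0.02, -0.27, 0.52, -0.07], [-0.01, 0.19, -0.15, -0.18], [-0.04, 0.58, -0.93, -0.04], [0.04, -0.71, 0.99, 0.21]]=a @ [[0.03,  -0.46,  0.66,  0.12], [0.01,  -0.4,  0.30,  0.39], [0.05,  -0.77,  1.14,  0.15]]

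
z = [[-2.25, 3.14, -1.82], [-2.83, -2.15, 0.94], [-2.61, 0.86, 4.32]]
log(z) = [[1.19, 2.61, -0.59], [-1.98, 1.65, -0.34], [-0.21, 0.92, 1.38]]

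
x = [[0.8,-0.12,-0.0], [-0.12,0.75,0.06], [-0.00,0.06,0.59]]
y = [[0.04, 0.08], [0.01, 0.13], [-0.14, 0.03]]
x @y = [[0.03, 0.05], [-0.01, 0.09], [-0.08, 0.03]]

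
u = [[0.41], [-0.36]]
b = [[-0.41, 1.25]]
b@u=[[-0.62]]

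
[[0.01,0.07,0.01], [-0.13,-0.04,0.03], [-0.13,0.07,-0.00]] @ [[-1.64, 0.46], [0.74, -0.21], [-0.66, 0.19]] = [[0.03, -0.01], [0.16, -0.05], [0.26, -0.07]]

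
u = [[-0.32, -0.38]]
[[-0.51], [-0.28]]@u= [[0.16,0.19], [0.09,0.11]]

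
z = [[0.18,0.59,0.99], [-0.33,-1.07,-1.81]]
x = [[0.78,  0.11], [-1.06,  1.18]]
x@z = [[0.1, 0.34, 0.57], [-0.58, -1.89, -3.19]]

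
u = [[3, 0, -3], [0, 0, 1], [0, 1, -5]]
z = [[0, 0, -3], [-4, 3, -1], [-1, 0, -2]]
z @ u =[[0, -3, 15], [-12, -1, 20], [-3, -2, 13]]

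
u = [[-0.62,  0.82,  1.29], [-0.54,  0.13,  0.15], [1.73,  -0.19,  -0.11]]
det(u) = -0.002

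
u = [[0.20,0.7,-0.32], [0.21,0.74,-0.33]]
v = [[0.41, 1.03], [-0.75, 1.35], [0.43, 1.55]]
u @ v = [[-0.58, 0.66], [-0.61, 0.70]]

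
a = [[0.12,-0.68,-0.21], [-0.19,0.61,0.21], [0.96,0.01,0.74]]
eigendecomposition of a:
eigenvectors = [[(0.59+0j), 0.03+0.39j, (0.03-0.39j)], [0.38+0.00j, (-0.03-0.39j), (-0.03+0.39j)], [(-0.71+0j), 0.83+0.00j, 0.83-0.00j]]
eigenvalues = [(-0.07+0j), (0.77+0.45j), (0.77-0.45j)]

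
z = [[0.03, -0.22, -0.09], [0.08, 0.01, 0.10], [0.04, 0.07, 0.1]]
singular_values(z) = [0.27, 0.14, 0.01]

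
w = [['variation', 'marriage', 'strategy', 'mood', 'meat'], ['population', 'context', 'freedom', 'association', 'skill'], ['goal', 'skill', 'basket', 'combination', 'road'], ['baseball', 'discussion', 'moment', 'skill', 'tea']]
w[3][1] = 'discussion'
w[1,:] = ['population', 'context', 'freedom', 'association', 'skill']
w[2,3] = 'combination'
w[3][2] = 'moment'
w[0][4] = 'meat'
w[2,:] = ['goal', 'skill', 'basket', 'combination', 'road']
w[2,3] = 'combination'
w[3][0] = 'baseball'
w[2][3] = 'combination'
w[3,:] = ['baseball', 'discussion', 'moment', 'skill', 'tea']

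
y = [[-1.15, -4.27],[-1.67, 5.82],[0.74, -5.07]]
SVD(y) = [[0.46, 0.85], [-0.67, 0.52], [0.58, -0.08]] @ diag([8.87686205338689, 1.9158601423746582]) @ [[0.11, -0.99], [-0.99, -0.11]]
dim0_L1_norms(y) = [3.56, 15.16]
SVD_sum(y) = [[0.47, -4.08],[-0.69, 5.93],[0.59, -5.09]] + [[-1.62, -0.19], [-0.98, -0.11], [0.15, 0.02]]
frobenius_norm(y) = 9.08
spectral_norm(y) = 8.88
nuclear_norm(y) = 10.79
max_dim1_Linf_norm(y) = 5.82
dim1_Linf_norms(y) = [4.27, 5.82, 5.07]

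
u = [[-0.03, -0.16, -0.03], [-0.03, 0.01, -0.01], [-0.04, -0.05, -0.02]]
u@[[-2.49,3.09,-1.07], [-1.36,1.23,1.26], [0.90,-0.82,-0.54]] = [[0.27, -0.26, -0.15],[0.05, -0.07, 0.05],[0.15, -0.17, -0.01]]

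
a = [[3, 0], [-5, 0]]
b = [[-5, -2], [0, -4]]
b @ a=[[-5, 0], [20, 0]]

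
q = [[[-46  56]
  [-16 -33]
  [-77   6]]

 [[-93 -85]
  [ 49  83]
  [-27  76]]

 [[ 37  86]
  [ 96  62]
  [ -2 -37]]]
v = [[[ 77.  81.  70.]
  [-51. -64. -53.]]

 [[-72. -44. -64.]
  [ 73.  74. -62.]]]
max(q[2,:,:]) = 96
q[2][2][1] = -37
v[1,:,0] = [-72.0, 73.0]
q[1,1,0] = 49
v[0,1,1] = -64.0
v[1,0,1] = -44.0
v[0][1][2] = -53.0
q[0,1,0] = -16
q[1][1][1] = 83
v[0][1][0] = -51.0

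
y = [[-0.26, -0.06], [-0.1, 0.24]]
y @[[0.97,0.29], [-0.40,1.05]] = [[-0.23,-0.14],  [-0.19,0.22]]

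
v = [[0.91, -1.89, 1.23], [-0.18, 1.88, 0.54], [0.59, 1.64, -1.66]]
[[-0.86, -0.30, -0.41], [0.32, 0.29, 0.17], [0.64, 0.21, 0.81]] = v @ [[-0.18, -0.03, 0.23],[0.22, 0.15, 0.18],[-0.23, 0.01, -0.23]]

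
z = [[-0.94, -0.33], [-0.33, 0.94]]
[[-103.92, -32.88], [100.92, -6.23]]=z @ [[64.87, 33.21], [130.14, 5.03]]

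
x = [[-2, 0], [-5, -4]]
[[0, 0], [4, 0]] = x @ [[0, 0], [-1, 0]]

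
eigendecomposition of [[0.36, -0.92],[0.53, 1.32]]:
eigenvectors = [[(0.8+0j), (0.8-0j)], [-0.42-0.44j, -0.42+0.44j]]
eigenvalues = [(0.84+0.51j), (0.84-0.51j)]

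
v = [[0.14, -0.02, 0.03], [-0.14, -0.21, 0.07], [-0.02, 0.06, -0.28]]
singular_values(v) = [0.33, 0.23, 0.11]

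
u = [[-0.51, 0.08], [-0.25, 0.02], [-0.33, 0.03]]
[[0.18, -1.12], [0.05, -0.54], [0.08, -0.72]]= u@[[-0.09, 2.13],[1.62, -0.42]]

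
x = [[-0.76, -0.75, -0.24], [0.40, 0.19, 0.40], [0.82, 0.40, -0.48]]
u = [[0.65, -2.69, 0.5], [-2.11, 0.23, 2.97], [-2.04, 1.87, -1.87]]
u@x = [[-1.16, -0.80, -1.47], [4.13, 2.81, -0.83], [0.76, 1.14, 2.14]]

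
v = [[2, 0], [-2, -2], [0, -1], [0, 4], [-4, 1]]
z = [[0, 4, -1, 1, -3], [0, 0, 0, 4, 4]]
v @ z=[[0, 8, -2, 2, -6], [0, -8, 2, -10, -2], [0, 0, 0, -4, -4], [0, 0, 0, 16, 16], [0, -16, 4, 0, 16]]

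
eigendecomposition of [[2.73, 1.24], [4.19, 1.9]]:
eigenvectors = [[0.55,-0.41], [0.84,0.91]]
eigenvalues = [4.63, -0.0]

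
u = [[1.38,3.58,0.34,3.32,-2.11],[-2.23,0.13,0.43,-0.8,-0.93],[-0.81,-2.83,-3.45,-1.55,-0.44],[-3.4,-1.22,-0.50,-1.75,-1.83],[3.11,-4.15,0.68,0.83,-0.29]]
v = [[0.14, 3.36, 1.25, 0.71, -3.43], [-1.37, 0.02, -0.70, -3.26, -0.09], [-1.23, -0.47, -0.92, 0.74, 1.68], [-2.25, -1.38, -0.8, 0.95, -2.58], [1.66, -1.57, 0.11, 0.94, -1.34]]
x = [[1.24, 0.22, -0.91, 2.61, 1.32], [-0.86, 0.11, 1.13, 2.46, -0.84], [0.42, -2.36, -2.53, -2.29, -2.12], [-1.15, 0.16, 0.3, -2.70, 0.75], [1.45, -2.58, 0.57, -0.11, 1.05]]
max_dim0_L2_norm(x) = 5.04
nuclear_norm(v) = 16.18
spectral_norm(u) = 7.32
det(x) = 101.80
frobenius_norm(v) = 8.20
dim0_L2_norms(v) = [3.35, 3.98, 1.88, 3.67, 4.8]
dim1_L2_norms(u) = [5.51, 2.58, 4.81, 4.44, 5.3]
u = x + v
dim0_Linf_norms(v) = [2.25, 3.36, 1.25, 3.26, 3.43]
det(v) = 67.36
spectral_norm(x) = 5.60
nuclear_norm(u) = 19.42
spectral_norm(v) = 5.44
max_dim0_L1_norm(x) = 10.17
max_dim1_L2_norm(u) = 5.51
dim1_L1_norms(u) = [10.73, 4.52, 9.08, 8.7, 9.06]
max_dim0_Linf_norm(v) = 3.43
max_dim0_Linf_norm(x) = 2.7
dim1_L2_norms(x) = [3.31, 2.96, 4.68, 3.05, 3.19]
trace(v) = -1.15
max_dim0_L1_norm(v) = 9.12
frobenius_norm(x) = 7.82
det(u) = -26.84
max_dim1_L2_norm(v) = 5.01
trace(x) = -2.83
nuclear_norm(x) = 15.44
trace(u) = -3.98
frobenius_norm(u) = 10.39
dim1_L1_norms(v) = [8.89, 5.44, 5.04, 7.96, 5.62]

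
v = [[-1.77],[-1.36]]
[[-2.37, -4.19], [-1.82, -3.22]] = v @ [[1.34,2.37]]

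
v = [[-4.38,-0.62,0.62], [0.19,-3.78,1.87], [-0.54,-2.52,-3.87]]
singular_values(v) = [4.92, 4.4, 3.98]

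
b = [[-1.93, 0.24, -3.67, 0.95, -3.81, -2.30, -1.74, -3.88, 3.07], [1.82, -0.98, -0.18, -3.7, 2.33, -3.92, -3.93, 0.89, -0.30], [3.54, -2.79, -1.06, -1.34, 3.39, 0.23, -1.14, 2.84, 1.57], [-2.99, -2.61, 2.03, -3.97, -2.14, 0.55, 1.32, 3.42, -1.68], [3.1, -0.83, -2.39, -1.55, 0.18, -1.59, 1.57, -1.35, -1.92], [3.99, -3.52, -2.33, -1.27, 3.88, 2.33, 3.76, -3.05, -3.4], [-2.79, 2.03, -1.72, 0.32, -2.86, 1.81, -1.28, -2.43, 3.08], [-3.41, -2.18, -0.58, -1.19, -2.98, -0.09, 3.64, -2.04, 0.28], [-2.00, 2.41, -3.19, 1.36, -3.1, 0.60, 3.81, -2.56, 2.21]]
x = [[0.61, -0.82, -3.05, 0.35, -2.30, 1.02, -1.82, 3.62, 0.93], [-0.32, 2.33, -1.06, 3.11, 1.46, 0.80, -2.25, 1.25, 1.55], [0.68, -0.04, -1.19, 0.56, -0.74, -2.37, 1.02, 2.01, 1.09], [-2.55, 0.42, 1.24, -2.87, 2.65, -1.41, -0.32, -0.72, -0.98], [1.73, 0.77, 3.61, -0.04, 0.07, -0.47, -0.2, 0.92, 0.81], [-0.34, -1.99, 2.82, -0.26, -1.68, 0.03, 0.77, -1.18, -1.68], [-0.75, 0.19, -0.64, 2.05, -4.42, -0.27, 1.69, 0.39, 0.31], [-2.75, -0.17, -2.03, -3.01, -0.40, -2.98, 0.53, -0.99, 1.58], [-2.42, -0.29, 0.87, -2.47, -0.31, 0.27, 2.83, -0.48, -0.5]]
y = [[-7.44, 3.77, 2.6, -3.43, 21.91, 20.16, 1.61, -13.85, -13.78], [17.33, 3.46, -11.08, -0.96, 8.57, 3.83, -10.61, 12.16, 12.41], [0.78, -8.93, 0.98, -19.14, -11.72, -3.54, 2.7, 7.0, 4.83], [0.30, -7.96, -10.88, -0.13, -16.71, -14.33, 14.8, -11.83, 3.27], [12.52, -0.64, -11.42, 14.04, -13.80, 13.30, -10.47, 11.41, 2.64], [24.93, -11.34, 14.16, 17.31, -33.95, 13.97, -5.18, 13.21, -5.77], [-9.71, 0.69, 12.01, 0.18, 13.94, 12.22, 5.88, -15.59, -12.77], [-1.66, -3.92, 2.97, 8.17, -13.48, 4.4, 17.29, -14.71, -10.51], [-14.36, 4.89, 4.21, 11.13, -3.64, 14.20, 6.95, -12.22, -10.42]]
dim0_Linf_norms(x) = [2.75, 2.33, 3.61, 3.11, 4.42, 2.98, 2.83, 3.62, 1.68]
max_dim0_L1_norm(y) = 137.72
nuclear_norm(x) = 38.36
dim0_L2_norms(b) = [8.8, 6.59, 6.58, 6.29, 8.82, 5.71, 8.22, 7.96, 6.67]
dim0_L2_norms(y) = [37.92, 18.39, 27.4, 32.66, 51.98, 37.17, 29.32, 37.97, 28.29]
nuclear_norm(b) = 54.01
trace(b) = -6.54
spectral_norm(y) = 67.34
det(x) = 57730.47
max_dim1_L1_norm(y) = 139.82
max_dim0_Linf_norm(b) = 3.99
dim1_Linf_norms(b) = [3.88, 3.93, 3.54, 3.97, 3.1, 3.99, 3.08, 3.64, 3.81]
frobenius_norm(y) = 103.82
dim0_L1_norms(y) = [89.03, 45.6, 70.31, 74.49, 137.72, 99.95, 75.49, 111.98, 76.4]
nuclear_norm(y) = 235.94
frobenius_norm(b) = 22.12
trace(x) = -0.82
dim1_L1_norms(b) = [21.59, 18.05, 17.9, 20.71, 14.48, 27.53, 18.32, 16.39, 21.24]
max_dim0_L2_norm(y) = 51.98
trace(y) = -22.21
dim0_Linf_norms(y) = [24.93, 11.34, 14.16, 19.14, 33.95, 20.16, 17.29, 15.59, 13.78]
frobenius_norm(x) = 15.00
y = b @ x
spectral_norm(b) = 14.20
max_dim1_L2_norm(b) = 9.53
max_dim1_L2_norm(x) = 5.84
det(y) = 22815384564.89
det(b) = 395701.03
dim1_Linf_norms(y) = [21.91, 17.33, 19.14, 16.71, 14.04, 33.95, 15.59, 17.29, 14.36]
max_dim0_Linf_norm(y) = 33.95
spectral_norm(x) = 9.07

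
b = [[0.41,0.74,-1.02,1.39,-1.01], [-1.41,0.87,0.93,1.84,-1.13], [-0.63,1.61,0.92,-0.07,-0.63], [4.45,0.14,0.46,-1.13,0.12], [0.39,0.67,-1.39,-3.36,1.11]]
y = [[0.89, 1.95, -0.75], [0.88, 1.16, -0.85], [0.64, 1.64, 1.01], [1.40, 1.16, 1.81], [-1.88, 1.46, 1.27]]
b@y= [[4.21, 0.12, -0.73], [4.81, 0.27, 3.15], [2.53, 1.15, -0.89], [2.57, 8.46, -4.88], [-6.74, -3.02, -6.94]]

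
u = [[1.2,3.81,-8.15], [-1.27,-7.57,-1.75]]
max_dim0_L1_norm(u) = 11.38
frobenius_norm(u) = 12.01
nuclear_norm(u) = 16.84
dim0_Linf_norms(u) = [1.27, 7.57, 8.15]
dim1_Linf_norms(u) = [8.15, 7.57]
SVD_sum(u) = [[1.46, 6.12, -5.52], [-0.80, -3.37, 3.04]] + [[-0.26, -2.31, -2.63], [-0.47, -4.2, -4.79]]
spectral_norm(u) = 9.55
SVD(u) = [[-0.88, 0.48], [0.48, 0.88]] @ diag([9.552005913690614, 7.2882153525276365]) @ [[-0.17, -0.73, 0.66], [-0.07, -0.66, -0.75]]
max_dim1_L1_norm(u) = 13.16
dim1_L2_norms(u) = [9.08, 7.87]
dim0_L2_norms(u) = [1.75, 8.47, 8.34]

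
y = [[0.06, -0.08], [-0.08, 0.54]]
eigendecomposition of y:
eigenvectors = [[-0.99, 0.16], [-0.16, -0.99]]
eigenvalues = [0.05, 0.55]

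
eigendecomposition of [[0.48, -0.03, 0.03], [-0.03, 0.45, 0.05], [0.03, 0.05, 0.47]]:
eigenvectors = [[-0.42, -0.87, 0.27], [-0.69, 0.5, 0.52], [0.59, -0.03, 0.81]]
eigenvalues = [0.39, 0.5, 0.51]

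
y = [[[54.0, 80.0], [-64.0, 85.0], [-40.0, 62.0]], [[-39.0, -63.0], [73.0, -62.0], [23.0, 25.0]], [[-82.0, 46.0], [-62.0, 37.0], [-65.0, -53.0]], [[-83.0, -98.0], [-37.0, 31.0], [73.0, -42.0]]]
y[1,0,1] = -63.0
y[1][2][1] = 25.0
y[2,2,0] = -65.0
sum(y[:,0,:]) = -185.0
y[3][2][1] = -42.0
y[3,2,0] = 73.0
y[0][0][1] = 80.0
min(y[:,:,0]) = -83.0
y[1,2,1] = 25.0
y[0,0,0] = 54.0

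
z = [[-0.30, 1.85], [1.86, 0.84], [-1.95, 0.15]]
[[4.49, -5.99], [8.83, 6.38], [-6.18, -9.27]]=z@[[3.40, 4.56], [2.98, -2.50]]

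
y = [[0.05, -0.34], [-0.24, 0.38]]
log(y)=[[-1.77+2.36j, (-0.8+1.62j)], [(-0.57+1.14j), -1.00+0.79j]]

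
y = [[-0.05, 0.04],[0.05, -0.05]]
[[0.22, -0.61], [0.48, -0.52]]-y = [[0.27, -0.65], [0.43, -0.47]]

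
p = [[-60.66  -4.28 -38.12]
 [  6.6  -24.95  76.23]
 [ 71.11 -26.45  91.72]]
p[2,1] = -26.45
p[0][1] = -4.28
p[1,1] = -24.95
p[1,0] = 6.6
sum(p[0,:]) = -103.06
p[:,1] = [-4.28, -24.95, -26.45]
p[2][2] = 91.72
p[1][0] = 6.6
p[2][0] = 71.11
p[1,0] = 6.6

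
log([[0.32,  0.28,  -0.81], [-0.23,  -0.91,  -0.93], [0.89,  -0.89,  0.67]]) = [[-0.36-0.01j, 0.38+0.11j, (-0.83+0.05j)], [(-0.43-0.25j), (0.35+2.66j), -0.13+1.14j], [(0.87-0.11j), -0.09+1.14j, 0.40+0.49j]]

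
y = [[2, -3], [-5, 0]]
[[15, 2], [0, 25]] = y@[[0, -5], [-5, -4]]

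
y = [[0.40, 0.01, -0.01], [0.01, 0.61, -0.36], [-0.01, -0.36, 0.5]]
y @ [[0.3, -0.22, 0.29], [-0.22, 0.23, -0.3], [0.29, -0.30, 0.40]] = [[0.11, -0.08, 0.11], [-0.24, 0.25, -0.32], [0.22, -0.23, 0.31]]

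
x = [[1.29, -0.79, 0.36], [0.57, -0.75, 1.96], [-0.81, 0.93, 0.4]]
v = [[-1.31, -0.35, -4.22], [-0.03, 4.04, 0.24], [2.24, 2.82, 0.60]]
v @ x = [[1.53, -2.63, -2.85], [2.07, -2.78, 8.00], [4.01, -3.33, 6.57]]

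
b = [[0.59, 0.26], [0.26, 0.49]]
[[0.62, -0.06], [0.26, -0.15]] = b@[[1.07,0.05], [-0.03,-0.33]]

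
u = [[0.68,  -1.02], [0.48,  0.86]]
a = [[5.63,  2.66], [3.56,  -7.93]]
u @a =[[0.20,9.90], [5.76,-5.54]]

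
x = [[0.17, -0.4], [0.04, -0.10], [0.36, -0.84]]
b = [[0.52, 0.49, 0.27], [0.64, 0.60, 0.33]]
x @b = [[-0.17, -0.16, -0.09], [-0.04, -0.04, -0.02], [-0.35, -0.33, -0.18]]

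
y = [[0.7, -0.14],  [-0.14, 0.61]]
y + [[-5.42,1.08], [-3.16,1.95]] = [[-4.72, 0.94], [-3.30, 2.56]]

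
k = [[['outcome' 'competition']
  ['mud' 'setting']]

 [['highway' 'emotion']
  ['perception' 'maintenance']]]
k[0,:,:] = [['outcome', 'competition'], ['mud', 'setting']]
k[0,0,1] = 'competition'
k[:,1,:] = [['mud', 'setting'], ['perception', 'maintenance']]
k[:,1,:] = [['mud', 'setting'], ['perception', 'maintenance']]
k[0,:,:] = [['outcome', 'competition'], ['mud', 'setting']]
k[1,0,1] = 'emotion'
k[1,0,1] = 'emotion'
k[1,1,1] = 'maintenance'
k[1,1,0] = 'perception'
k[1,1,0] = 'perception'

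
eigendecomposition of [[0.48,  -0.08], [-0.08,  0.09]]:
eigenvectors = [[0.98, 0.19],[-0.19, 0.98]]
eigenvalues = [0.5, 0.07]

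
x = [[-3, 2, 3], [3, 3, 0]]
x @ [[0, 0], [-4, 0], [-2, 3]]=[[-14, 9], [-12, 0]]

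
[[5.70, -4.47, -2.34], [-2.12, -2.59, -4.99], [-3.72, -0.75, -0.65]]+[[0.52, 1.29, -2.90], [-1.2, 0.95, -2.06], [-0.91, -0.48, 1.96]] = [[6.22, -3.18, -5.24], [-3.32, -1.64, -7.05], [-4.63, -1.23, 1.31]]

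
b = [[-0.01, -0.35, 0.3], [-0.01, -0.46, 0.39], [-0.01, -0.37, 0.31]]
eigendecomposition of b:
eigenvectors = [[-0.73,  0.37,  -0.50], [0.45,  0.61,  -0.66], [0.51,  0.7,  -0.56]]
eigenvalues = [-0.0, -0.02, -0.14]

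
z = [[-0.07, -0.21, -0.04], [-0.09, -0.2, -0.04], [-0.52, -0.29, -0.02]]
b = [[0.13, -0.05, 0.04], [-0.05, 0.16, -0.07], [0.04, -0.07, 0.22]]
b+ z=[[0.06, -0.26, 0.00], [-0.14, -0.04, -0.11], [-0.48, -0.36, 0.20]]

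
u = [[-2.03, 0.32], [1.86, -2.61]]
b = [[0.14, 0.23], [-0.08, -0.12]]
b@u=[[0.14,  -0.56], [-0.06,  0.29]]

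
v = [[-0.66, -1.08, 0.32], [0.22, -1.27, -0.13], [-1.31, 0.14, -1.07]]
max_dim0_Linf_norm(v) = 1.31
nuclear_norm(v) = 4.06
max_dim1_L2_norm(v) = 1.7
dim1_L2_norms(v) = [1.31, 1.3, 1.7]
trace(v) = -3.00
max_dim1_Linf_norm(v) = 1.31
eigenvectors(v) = [[-0.19-0.51j,-0.19+0.51j,0.26+0.00j], [(-0.18+0.08j),(-0.18-0.08j),0.43+0.00j], [0.82+0.00j,(0.82-0j),(0.86+0j)]]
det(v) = -1.87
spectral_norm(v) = 1.73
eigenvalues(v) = [(-0.8+0.83j), (-0.8-0.83j), (-1.4+0j)]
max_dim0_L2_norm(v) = 1.67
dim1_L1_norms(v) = [2.06, 1.62, 2.52]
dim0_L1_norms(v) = [2.19, 2.49, 1.52]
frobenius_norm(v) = 2.50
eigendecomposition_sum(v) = [[(-0.29+0.48j), (-0.28-0.57j), (0.23+0.14j)], [(0.18+0.09j), -0.20+0.11j, 0.05-0.08j], [(-0.52-0.65j), 0.94-0.10j, (-0.32+0.25j)]] + [[(-0.29-0.48j),  (-0.28+0.57j),  (0.23-0.14j)],[0.18-0.09j,  -0.20-0.11j,  0.05+0.08j],[-0.52+0.65j,  0.94+0.10j,  -0.32-0.25j]] + [[-0.08+0.00j, (-0.53-0j), (-0.13+0j)], [-0.13+0.00j, (-0.88-0j), (-0.22+0j)], [-0.26+0.00j, (-1.75-0j), -0.44+0.00j]]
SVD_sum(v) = [[-0.48, -0.10, -0.3], [-0.1, -0.02, -0.06], [-1.35, -0.29, -0.85]] + [[0.06,-1.05,0.26], [0.07,-1.17,0.29], [-0.03,0.45,-0.11]] + [[-0.24, 0.08, 0.36], [0.25, -0.08, -0.36], [0.07, -0.02, -0.1]]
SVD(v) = [[-0.33,  -0.64,  -0.69], [-0.07,  -0.72,  0.70], [-0.94,  0.28,  0.2]] @ diag([1.7288257156360298, 1.6930365391695081, 0.6387401052012507]) @ [[0.83, 0.18, 0.53], [-0.06, 0.97, -0.24], [0.55, -0.17, -0.82]]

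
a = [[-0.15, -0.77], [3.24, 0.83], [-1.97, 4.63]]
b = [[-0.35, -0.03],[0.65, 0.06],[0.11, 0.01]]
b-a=[[-0.20, 0.74], [-2.59, -0.77], [2.08, -4.62]]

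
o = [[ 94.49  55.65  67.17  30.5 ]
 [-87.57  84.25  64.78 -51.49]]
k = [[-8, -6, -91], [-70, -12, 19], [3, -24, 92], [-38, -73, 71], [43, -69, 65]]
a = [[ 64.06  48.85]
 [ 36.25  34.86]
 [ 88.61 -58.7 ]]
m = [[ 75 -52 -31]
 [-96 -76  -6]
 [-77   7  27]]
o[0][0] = 94.49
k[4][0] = 43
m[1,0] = -96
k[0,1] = -6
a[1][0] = 36.25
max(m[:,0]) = 75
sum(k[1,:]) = -63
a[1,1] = 34.86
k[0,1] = -6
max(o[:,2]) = 67.17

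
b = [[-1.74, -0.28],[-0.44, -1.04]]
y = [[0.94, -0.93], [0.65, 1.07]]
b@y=[[-1.82, 1.32], [-1.09, -0.70]]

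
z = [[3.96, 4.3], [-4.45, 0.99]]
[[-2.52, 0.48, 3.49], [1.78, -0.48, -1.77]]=z @ [[-0.44, 0.11, 0.48], [-0.18, 0.01, 0.37]]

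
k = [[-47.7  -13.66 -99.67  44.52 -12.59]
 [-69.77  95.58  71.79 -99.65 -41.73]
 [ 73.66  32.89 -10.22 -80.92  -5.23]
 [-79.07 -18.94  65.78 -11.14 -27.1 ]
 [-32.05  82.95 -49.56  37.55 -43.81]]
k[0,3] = 44.52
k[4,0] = -32.05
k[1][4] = -41.73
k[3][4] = -27.1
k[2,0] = 73.66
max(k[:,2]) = 71.79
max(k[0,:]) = 44.52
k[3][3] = -11.14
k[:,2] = [-99.67, 71.79, -10.22, 65.78, -49.56]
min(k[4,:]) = -49.56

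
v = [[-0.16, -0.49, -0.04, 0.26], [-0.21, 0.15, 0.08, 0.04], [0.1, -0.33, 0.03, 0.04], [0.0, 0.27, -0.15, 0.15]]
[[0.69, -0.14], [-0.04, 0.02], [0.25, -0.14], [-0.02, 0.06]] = v @[[-0.40,-0.47], [-0.81,0.13], [-0.49,-0.85], [0.82,-0.7]]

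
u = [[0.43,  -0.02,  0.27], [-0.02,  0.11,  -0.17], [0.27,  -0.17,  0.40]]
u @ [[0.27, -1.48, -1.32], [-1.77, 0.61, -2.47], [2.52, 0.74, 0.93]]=[[0.83, -0.45, -0.27], [-0.63, -0.03, -0.40], [1.38, -0.21, 0.44]]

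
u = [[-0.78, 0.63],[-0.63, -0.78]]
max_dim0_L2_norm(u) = 1.0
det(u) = 1.01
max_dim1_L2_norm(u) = 1.0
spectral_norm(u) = 1.00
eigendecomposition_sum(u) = [[(-0.39+0.32j), 0.32+0.39j], [(-0.32-0.39j), (-0.39+0.32j)]] + [[-0.39-0.32j, (0.32-0.39j)], [-0.32+0.39j, (-0.39-0.32j)]]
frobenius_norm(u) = 1.42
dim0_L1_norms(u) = [1.41, 1.41]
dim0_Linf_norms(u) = [0.78, 0.78]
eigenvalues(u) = [(-0.78+0.63j), (-0.78-0.63j)]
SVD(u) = [[-0.63,-0.78], [0.78,-0.63]] @ diag([1.0026464980241043, 1.002646498024104]) @ [[-0.0, -1.0], [1.00, 0.0]]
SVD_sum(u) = [[0.0,  0.63], [0.00,  -0.78]] + [[-0.78, 0.00], [-0.63, 0.0]]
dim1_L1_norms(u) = [1.41, 1.41]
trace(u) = -1.56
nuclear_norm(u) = 2.01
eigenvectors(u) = [[0.71+0.00j, 0.71-0.00j], [0.00+0.71j, -0.71j]]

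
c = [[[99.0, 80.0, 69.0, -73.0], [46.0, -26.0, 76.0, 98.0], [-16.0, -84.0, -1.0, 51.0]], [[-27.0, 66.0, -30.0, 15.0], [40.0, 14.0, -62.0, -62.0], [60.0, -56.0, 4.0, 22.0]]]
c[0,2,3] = 51.0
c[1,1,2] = -62.0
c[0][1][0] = 46.0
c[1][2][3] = 22.0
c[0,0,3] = -73.0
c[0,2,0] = -16.0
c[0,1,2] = 76.0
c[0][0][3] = -73.0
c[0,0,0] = 99.0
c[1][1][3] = -62.0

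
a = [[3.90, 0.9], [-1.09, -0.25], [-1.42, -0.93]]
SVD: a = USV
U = [[-0.9, 0.35],[0.25, -0.10],[0.36, 0.93]]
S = [4.46, 0.55]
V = [[-0.96,-0.27],[0.27,-0.96]]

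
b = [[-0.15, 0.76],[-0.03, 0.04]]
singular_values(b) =[0.78, 0.02]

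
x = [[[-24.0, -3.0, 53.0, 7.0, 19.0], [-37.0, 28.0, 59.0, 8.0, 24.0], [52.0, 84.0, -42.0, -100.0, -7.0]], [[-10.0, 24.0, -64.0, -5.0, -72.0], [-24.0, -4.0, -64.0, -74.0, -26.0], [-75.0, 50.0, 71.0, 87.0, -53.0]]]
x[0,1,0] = -37.0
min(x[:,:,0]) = -75.0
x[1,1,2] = -64.0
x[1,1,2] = -64.0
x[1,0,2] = -64.0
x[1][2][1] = 50.0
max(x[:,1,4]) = 24.0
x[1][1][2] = -64.0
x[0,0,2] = 53.0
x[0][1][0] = -37.0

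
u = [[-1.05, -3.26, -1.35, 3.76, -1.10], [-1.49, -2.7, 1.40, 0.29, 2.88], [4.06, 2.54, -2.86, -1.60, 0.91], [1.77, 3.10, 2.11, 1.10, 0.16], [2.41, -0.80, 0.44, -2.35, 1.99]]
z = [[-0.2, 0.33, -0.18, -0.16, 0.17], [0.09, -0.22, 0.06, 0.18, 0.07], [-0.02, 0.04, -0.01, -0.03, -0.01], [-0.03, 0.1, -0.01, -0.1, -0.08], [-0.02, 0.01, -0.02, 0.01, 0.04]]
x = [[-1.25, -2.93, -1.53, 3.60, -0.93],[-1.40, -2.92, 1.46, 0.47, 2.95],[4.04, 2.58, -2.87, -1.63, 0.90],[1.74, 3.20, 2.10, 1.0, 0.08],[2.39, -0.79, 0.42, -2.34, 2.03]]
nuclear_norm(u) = 21.62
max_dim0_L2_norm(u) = 5.88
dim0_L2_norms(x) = [5.35, 5.88, 4.16, 4.72, 3.81]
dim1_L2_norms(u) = [5.38, 4.46, 5.87, 4.29, 4.02]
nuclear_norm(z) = 0.79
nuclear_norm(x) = 21.39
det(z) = -0.00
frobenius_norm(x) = 10.83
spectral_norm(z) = 0.57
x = u + z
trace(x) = -4.01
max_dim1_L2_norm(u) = 5.87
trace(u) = -3.52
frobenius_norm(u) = 10.85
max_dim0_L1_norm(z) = 0.7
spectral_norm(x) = 7.95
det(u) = 696.57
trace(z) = -0.49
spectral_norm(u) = 7.96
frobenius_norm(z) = 0.61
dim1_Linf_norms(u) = [3.76, 2.88, 4.06, 3.1, 2.41]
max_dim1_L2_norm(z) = 0.49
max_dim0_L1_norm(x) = 12.42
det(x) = 589.18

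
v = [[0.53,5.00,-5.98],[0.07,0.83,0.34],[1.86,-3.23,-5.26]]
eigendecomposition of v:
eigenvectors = [[-0.86+0.00j, -0.86-0.00j, -0.95+0.00j], [0.06+0.00j, (0.06-0j), -0.29+0.00j], [(-0.4+0.32j), -0.40-0.32j, -0.13+0.00j]]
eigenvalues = [(-2.56+2.2j), (-2.56-2.2j), (1.22+0j)]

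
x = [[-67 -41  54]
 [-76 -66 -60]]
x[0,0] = -67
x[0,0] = -67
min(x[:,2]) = -60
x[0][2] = 54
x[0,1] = -41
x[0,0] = -67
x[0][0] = -67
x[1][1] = -66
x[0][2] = 54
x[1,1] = -66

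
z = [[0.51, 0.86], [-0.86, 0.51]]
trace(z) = 1.02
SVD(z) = [[-0.51, 0.86], [0.86, 0.51]] @ diag([0.9998499887483121, 0.9998499887483121]) @ [[-1.00, -0.00], [0.0, 1.00]]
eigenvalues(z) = [(0.51+0.86j), (0.51-0.86j)]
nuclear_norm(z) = 2.00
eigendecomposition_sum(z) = [[0.26+0.43j, (0.43-0.26j)], [-0.43+0.26j, 0.26+0.43j]] + [[(0.26-0.43j), 0.43+0.26j], [-0.43-0.26j, 0.26-0.43j]]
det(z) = 1.00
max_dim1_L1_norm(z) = 1.37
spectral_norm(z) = 1.00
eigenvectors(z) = [[(0.71+0j), 0.71-0.00j], [0.00+0.71j, 0.00-0.71j]]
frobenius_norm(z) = 1.41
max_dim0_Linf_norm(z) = 0.86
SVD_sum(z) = [[0.51, 0.00], [-0.86, 0.0]] + [[0.0, 0.86], [0.0, 0.51]]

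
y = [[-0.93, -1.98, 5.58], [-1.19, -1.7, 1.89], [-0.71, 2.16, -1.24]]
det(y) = -13.66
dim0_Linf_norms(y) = [1.19, 2.16, 5.58]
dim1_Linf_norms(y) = [5.58, 1.89, 2.16]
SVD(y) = [[-0.88,0.36,-0.32],[-0.39,-0.12,0.91],[0.29,0.93,0.24]] @ diag([6.778630587190067, 1.8279966265675434, 1.1026312600633608]) @ [[0.16, 0.44, -0.88], [-0.46, 0.82, 0.33], [-0.87, -0.35, -0.33]]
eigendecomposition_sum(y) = [[-0.19+0.81j, 0.73-0.81j, (1.12+0.67j)], [-0.39-0.06j, 0.42+0.32j, (-0.28+0.56j)], [(-0.44+0.07j), 0.55+0.20j, (-0.11+0.69j)]] + [[-0.19-0.81j, 0.73+0.81j, (1.12-0.67j)],[(-0.39+0.06j), 0.42-0.32j, (-0.28-0.56j)],[(-0.44-0.07j), (0.55-0.2j), (-0.11-0.69j)]] + [[-0.54-0.00j, (-3.44+0j), (3.33-0j)], [(-0.4-0j), (-2.54+0j), 2.45-0.00j], [0.17+0.00j, (1.06-0j), (-1.02+0j)]]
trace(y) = -3.87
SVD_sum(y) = [[-0.94, -2.64, 5.25], [-0.41, -1.16, 2.3], [0.31, 0.86, -1.71]] + [[-0.30, 0.54, 0.22], [0.1, -0.18, -0.07], [-0.78, 1.39, 0.56]] + [[0.31, 0.13, 0.12],  [-0.88, -0.36, -0.34],  [-0.23, -0.1, -0.09]]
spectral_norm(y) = 6.78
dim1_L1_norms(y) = [8.49, 4.78, 4.11]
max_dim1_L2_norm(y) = 5.99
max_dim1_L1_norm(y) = 8.49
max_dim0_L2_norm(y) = 6.02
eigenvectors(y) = [[(0.81+0j), (0.81-0j), (-0.78+0j)],[0.03+0.39j, (0.03-0.39j), (-0.58+0j)],[0.16+0.40j, 0.16-0.40j, 0.24+0.00j]]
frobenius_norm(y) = 7.11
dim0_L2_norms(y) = [1.67, 3.39, 6.02]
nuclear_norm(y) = 9.71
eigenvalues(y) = [(0.12+1.82j), (0.12-1.82j), (-4.1+0j)]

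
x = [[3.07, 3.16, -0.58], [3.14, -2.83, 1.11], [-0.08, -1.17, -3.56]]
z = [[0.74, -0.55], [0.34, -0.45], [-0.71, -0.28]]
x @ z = [[3.76, -2.95], [0.57, -0.76], [2.07, 1.57]]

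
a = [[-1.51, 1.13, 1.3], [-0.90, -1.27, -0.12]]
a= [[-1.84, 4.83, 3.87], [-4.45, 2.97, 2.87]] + [[0.33, -3.70, -2.57], [3.55, -4.24, -2.99]]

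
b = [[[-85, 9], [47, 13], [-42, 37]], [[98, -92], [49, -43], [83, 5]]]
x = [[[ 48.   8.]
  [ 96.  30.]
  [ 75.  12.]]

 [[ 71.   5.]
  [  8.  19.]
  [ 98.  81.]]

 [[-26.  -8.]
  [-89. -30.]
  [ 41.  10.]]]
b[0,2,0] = -42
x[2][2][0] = 41.0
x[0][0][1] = 8.0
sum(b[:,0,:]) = -70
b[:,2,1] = [37, 5]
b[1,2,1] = 5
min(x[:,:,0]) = -89.0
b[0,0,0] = -85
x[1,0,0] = 71.0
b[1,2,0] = 83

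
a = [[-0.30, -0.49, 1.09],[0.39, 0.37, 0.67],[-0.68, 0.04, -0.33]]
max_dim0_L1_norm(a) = 2.09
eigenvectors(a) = [[0.76+0.00j, (0.76-0j), -0.24+0.00j],  [(0.09-0.37j), 0.09+0.37j, 0.94+0.00j],  [-0.00+0.52j, -0.00-0.52j, (0.26+0j)]]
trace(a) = -0.26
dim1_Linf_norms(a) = [1.09, 0.67, 0.68]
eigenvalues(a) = [(-0.36+0.98j), (-0.36-0.98j), (0.45+0j)]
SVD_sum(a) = [[0.11, -0.21, 1.1], [0.06, -0.12, 0.61], [-0.04, 0.07, -0.39]] + [[-0.43, -0.24, -0.0], [0.46, 0.25, 0.00], [-0.51, -0.28, -0.0]] + [[0.02, -0.04, -0.01], [-0.13, 0.23, 0.06], [-0.14, 0.25, 0.06]]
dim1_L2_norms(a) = [1.23, 0.86, 0.76]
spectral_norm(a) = 1.35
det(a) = 0.50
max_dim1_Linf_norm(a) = 1.09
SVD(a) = [[-0.84, 0.53, -0.12], [-0.46, -0.57, 0.68], [0.29, 0.63, 0.72]] @ diag([1.348433752625265, 0.9229438240642143, 0.39862402386543416]) @ [[-0.1, 0.19, -0.98], [-0.88, -0.48, -0.01], [-0.47, 0.86, 0.21]]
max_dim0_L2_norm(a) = 1.32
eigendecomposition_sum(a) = [[(-0.16+0.49j), -0.20+0.05j, 0.58+0.29j], [0.22+0.13j, (-0+0.1j), (0.21-0.24j)], [-0.33-0.11j, -0.03-0.14j, (-0.2+0.4j)]] + [[(-0.16-0.49j),-0.20-0.05j,0.58-0.29j], [0.22-0.13j,(-0-0.1j),0.21+0.24j], [(-0.33+0.11j),(-0.03+0.14j),(-0.2-0.4j)]] + [[(0.01+0j), (-0.09+0j), (-0.07-0j)], [(-0.04-0j), 0.37-0.00j, 0.26+0.00j], [(-0.01-0j), 0.10-0.00j, (0.07+0j)]]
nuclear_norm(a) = 2.67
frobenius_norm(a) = 1.68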